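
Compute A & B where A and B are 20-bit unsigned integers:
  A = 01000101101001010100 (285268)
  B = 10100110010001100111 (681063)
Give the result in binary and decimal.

Apply & to each column (1 only where both bits are 1):
  01000101101001010100
& 10100110010001100111
----------------------
  00000100000001000100

Answer: 00000100000001000100 (16452)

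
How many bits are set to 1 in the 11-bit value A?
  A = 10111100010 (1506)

10111100010
1-bits at positions (from bit 0 = LSB): 1, 5, 6, 7, 8, 10
Count = 6

Answer: 6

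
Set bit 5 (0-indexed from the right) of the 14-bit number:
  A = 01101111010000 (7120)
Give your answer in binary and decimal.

Mask = 1 << 5 = 00000000100000
Bit 5 of A is 0, so OR-ing with the mask flips it to 1.
  01101111010000
| 00000000100000
----------------
  01101111110000

Answer: 01101111110000 (7152)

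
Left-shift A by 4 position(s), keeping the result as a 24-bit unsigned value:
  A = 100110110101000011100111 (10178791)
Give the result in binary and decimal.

Shift left by 4: drop the top 4 bit(s), append 4 zero(s) on the right.
  100110110101000011100111  ->  discard [1001], keep [10110101000011100111], append 0000
= 101101010000111001110000

Answer: 101101010000111001110000 (11865712)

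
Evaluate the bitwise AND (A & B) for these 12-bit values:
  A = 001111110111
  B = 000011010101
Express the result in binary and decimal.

Apply & to each column (1 only where both bits are 1):
  001111110111
& 000011010101
--------------
  000011010101

Answer: 000011010101 (213)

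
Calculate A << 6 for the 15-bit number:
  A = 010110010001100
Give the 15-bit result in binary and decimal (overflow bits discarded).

Shift left by 6: drop the top 6 bit(s), append 6 zero(s) on the right.
  010110010001100  ->  discard [010110], keep [010001100], append 000000
= 010001100000000

Answer: 010001100000000 (8960)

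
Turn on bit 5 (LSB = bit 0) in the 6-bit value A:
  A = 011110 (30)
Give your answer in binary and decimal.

Mask = 1 << 5 = 100000
Bit 5 of A is 0, so OR-ing with the mask flips it to 1.
  011110
| 100000
--------
  111110

Answer: 111110 (62)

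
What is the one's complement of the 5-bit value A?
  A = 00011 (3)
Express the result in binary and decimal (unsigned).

Flip each bit (0->1, 1->0):
  00011
  11100

Answer: 11100 (28)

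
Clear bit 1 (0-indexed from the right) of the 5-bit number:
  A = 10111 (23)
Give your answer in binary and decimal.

Mask = ~(1 << 1) = 11101
Bit 1 of A is 1, so AND-ing with the mask clears it to 0.
  10111
& 11101
-------
  10101

Answer: 10101 (21)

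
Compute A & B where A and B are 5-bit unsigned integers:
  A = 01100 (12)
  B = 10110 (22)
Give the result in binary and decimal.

Apply & to each column (1 only where both bits are 1):
  01100
& 10110
-------
  00100

Answer: 00100 (4)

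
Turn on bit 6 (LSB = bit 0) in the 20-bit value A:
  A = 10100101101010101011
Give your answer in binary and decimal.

Mask = 1 << 6 = 00000000000001000000
Bit 6 of A is 0, so OR-ing with the mask flips it to 1.
  10100101101010101011
| 00000000000001000000
----------------------
  10100101101011101011

Answer: 10100101101011101011 (678635)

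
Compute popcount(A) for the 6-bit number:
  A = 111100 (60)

111100
1-bits at positions (from bit 0 = LSB): 2, 3, 4, 5
Count = 4

Answer: 4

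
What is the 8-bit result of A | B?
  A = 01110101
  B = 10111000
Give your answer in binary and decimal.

Apply | to each column (1 where either bit is 1):
  01110101
| 10111000
----------
  11111101

Answer: 11111101 (253)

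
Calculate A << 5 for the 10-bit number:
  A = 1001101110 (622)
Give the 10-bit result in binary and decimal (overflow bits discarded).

Shift left by 5: drop the top 5 bit(s), append 5 zero(s) on the right.
  1001101110  ->  discard [10011], keep [01110], append 00000
= 0111000000

Answer: 0111000000 (448)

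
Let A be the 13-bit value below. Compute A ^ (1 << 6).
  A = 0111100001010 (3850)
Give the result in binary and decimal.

Mask = 1 << 6 = 0000001000000
Bit 6 of A is 0; XOR with the mask flips it to 1.
  0111100001010
^ 0000001000000
---------------
  0111101001010

Answer: 0111101001010 (3914)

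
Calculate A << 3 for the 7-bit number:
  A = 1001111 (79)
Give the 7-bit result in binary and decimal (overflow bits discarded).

Shift left by 3: drop the top 3 bit(s), append 3 zero(s) on the right.
  1001111  ->  discard [100], keep [1111], append 000
= 1111000

Answer: 1111000 (120)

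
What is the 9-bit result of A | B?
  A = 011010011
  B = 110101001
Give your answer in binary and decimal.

Apply | to each column (1 where either bit is 1):
  011010011
| 110101001
-----------
  111111011

Answer: 111111011 (507)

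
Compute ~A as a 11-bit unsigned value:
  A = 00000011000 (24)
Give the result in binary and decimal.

Flip each bit (0->1, 1->0):
  00000011000
  11111100111

Answer: 11111100111 (2023)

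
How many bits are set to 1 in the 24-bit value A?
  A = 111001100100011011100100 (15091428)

111001100100011011100100
1-bits at positions (from bit 0 = LSB): 2, 5, 6, 7, 9, 10, 14, 17, 18, 21, 22, 23
Count = 12

Answer: 12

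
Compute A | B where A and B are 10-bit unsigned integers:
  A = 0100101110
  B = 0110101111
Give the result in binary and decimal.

Apply | to each column (1 where either bit is 1):
  0100101110
| 0110101111
------------
  0110101111

Answer: 0110101111 (431)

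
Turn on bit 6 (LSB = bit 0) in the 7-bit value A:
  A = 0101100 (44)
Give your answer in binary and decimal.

Mask = 1 << 6 = 1000000
Bit 6 of A is 0, so OR-ing with the mask flips it to 1.
  0101100
| 1000000
---------
  1101100

Answer: 1101100 (108)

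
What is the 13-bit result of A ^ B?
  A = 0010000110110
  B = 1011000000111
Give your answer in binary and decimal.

Apply ^ to each column (1 where bits differ):
  0010000110110
^ 1011000000111
---------------
  1001000110001

Answer: 1001000110001 (4657)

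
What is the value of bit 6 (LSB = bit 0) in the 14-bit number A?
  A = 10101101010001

Bit 6 is the 7th from the right.
  10101101010001
         ^
That bit is 1.

Answer: 1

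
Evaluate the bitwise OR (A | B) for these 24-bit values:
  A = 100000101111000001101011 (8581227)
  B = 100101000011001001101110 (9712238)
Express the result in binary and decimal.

Apply | to each column (1 where either bit is 1):
  100000101111000001101011
| 100101000011001001101110
--------------------------
  100101101111001001101111

Answer: 100101101111001001101111 (9892463)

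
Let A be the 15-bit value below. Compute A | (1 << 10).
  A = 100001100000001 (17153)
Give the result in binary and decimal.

Mask = 1 << 10 = 000010000000000
Bit 10 of A is 0, so OR-ing with the mask flips it to 1.
  100001100000001
| 000010000000000
-----------------
  100011100000001

Answer: 100011100000001 (18177)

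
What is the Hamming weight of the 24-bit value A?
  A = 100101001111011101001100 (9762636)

100101001111011101001100
1-bits at positions (from bit 0 = LSB): 2, 3, 6, 8, 9, 10, 12, 13, 14, 15, 18, 20, 23
Count = 13

Answer: 13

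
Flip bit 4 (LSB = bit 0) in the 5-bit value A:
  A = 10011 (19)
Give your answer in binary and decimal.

Mask = 1 << 4 = 10000
Bit 4 of A is 1; XOR with the mask flips it to 0.
  10011
^ 10000
-------
  00011

Answer: 00011 (3)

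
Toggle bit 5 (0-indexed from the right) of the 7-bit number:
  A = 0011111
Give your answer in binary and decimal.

Mask = 1 << 5 = 0100000
Bit 5 of A is 0; XOR with the mask flips it to 1.
  0011111
^ 0100000
---------
  0111111

Answer: 0111111 (63)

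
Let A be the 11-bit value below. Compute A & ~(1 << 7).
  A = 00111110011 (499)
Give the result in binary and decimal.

Mask = ~(1 << 7) = 11101111111
Bit 7 of A is 1, so AND-ing with the mask clears it to 0.
  00111110011
& 11101111111
-------------
  00101110011

Answer: 00101110011 (371)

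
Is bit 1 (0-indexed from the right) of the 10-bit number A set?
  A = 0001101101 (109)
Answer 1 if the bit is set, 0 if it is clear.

Bit 1 is the 2nd from the right.
  0001101101
          ^
That bit is 0.

Answer: 0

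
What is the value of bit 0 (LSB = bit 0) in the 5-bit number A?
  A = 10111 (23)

Bit 0 is the 1st from the right.
  10111
      ^
That bit is 1.

Answer: 1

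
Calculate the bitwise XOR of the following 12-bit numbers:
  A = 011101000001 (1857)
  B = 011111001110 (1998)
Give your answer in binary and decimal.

Apply ^ to each column (1 where bits differ):
  011101000001
^ 011111001110
--------------
  000010001111

Answer: 000010001111 (143)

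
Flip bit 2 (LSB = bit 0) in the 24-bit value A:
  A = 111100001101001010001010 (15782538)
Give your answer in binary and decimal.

Mask = 1 << 2 = 000000000000000000000100
Bit 2 of A is 0; XOR with the mask flips it to 1.
  111100001101001010001010
^ 000000000000000000000100
--------------------------
  111100001101001010001110

Answer: 111100001101001010001110 (15782542)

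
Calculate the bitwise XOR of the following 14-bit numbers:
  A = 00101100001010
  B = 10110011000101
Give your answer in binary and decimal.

Apply ^ to each column (1 where bits differ):
  00101100001010
^ 10110011000101
----------------
  10011111001111

Answer: 10011111001111 (10191)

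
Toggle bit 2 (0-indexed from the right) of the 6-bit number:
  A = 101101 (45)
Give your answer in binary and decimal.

Mask = 1 << 2 = 000100
Bit 2 of A is 1; XOR with the mask flips it to 0.
  101101
^ 000100
--------
  101001

Answer: 101001 (41)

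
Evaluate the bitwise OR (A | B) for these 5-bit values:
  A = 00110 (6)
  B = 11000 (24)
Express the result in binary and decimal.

Apply | to each column (1 where either bit is 1):
  00110
| 11000
-------
  11110

Answer: 11110 (30)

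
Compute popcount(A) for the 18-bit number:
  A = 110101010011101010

110101010011101010
1-bits at positions (from bit 0 = LSB): 1, 3, 5, 6, 7, 10, 12, 14, 16, 17
Count = 10

Answer: 10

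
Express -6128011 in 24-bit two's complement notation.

1. Binary of +6128011:  010111011000000110001011
2. Invert bits:     101000100111111001110100
3. Add 1:           101000100111111001110101

Answer: 101000100111111001110101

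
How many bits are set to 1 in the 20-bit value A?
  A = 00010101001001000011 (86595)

00010101001001000011
1-bits at positions (from bit 0 = LSB): 0, 1, 6, 9, 12, 14, 16
Count = 7

Answer: 7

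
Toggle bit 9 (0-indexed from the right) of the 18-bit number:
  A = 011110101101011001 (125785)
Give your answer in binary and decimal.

Mask = 1 << 9 = 000000001000000000
Bit 9 of A is 1; XOR with the mask flips it to 0.
  011110101101011001
^ 000000001000000000
--------------------
  011110100101011001

Answer: 011110100101011001 (125273)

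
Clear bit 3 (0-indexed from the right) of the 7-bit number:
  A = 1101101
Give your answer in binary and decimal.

Mask = ~(1 << 3) = 1110111
Bit 3 of A is 1, so AND-ing with the mask clears it to 0.
  1101101
& 1110111
---------
  1100101

Answer: 1100101 (101)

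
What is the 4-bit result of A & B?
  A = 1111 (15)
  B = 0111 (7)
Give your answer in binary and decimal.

Apply & to each column (1 only where both bits are 1):
  1111
& 0111
------
  0111

Answer: 0111 (7)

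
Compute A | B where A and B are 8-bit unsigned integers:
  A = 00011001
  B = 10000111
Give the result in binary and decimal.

Apply | to each column (1 where either bit is 1):
  00011001
| 10000111
----------
  10011111

Answer: 10011111 (159)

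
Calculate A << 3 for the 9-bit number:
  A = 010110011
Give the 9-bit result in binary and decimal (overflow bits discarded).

Shift left by 3: drop the top 3 bit(s), append 3 zero(s) on the right.
  010110011  ->  discard [010], keep [110011], append 000
= 110011000

Answer: 110011000 (408)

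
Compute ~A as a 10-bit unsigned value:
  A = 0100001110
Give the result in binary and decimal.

Flip each bit (0->1, 1->0):
  0100001110
  1011110001

Answer: 1011110001 (753)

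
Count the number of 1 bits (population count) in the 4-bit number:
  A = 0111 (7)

0111
1-bits at positions (from bit 0 = LSB): 0, 1, 2
Count = 3

Answer: 3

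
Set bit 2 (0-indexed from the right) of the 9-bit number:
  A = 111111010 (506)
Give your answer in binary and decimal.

Mask = 1 << 2 = 000000100
Bit 2 of A is 0, so OR-ing with the mask flips it to 1.
  111111010
| 000000100
-----------
  111111110

Answer: 111111110 (510)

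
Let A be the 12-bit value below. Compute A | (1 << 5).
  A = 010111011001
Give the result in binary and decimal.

Mask = 1 << 5 = 000000100000
Bit 5 of A is 0, so OR-ing with the mask flips it to 1.
  010111011001
| 000000100000
--------------
  010111111001

Answer: 010111111001 (1529)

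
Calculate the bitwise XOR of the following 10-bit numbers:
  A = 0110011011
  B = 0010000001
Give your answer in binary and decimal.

Apply ^ to each column (1 where bits differ):
  0110011011
^ 0010000001
------------
  0100011010

Answer: 0100011010 (282)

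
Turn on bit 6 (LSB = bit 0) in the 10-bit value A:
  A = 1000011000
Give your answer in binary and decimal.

Mask = 1 << 6 = 0001000000
Bit 6 of A is 0, so OR-ing with the mask flips it to 1.
  1000011000
| 0001000000
------------
  1001011000

Answer: 1001011000 (600)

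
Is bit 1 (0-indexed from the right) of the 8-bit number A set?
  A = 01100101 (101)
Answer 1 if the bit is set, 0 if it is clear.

Bit 1 is the 2nd from the right.
  01100101
        ^
That bit is 0.

Answer: 0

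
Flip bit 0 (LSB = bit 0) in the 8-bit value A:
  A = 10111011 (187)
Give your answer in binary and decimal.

Mask = 1 << 0 = 00000001
Bit 0 of A is 1; XOR with the mask flips it to 0.
  10111011
^ 00000001
----------
  10111010

Answer: 10111010 (186)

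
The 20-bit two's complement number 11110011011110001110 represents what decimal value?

MSB is 1, so the value is negative. Find the magnitude:
1. Invert bits:  00001100100001110001
2. Add 1:        00001100100001110010  = 51314
3. Apply sign:   -51314

Answer: -51314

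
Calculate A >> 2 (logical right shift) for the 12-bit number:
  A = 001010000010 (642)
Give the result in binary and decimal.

Logical shift right by 2: drop the bottom 2 bit(s), prepend 2 zero(s) on the left.
  001010000010  ->  keep [0010100000], discard [10], prepend 00
= 000010100000

Answer: 000010100000 (160)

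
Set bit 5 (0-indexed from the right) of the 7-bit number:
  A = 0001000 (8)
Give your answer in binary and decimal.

Mask = 1 << 5 = 0100000
Bit 5 of A is 0, so OR-ing with the mask flips it to 1.
  0001000
| 0100000
---------
  0101000

Answer: 0101000 (40)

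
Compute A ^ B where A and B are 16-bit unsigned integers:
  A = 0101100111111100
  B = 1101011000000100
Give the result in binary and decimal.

Apply ^ to each column (1 where bits differ):
  0101100111111100
^ 1101011000000100
------------------
  1000111111111000

Answer: 1000111111111000 (36856)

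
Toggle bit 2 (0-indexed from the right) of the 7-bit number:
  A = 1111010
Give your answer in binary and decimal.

Mask = 1 << 2 = 0000100
Bit 2 of A is 0; XOR with the mask flips it to 1.
  1111010
^ 0000100
---------
  1111110

Answer: 1111110 (126)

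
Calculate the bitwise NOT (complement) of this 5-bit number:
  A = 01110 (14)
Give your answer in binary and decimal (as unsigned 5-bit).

Flip each bit (0->1, 1->0):
  01110
  10001

Answer: 10001 (17)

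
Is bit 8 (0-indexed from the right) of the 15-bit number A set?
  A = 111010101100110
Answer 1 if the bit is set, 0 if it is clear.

Bit 8 is the 9th from the right.
  111010101100110
        ^
That bit is 1.

Answer: 1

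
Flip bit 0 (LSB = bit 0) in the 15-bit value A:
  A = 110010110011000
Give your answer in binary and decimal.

Mask = 1 << 0 = 000000000000001
Bit 0 of A is 0; XOR with the mask flips it to 1.
  110010110011000
^ 000000000000001
-----------------
  110010110011001

Answer: 110010110011001 (26009)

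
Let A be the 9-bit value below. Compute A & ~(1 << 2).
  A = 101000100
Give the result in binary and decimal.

Mask = ~(1 << 2) = 111111011
Bit 2 of A is 1, so AND-ing with the mask clears it to 0.
  101000100
& 111111011
-----------
  101000000

Answer: 101000000 (320)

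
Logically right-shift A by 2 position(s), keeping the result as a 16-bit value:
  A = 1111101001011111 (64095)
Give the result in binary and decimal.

Logical shift right by 2: drop the bottom 2 bit(s), prepend 2 zero(s) on the left.
  1111101001011111  ->  keep [11111010010111], discard [11], prepend 00
= 0011111010010111

Answer: 0011111010010111 (16023)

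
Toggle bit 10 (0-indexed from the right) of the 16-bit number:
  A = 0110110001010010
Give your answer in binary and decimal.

Mask = 1 << 10 = 0000010000000000
Bit 10 of A is 1; XOR with the mask flips it to 0.
  0110110001010010
^ 0000010000000000
------------------
  0110100001010010

Answer: 0110100001010010 (26706)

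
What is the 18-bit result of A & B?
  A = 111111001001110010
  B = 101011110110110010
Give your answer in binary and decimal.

Apply & to each column (1 only where both bits are 1):
  111111001001110010
& 101011110110110010
--------------------
  101011000000110010

Answer: 101011000000110010 (176178)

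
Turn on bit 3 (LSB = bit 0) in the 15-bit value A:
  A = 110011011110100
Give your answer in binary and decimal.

Mask = 1 << 3 = 000000000001000
Bit 3 of A is 0, so OR-ing with the mask flips it to 1.
  110011011110100
| 000000000001000
-----------------
  110011011111100

Answer: 110011011111100 (26364)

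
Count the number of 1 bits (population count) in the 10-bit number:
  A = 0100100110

0100100110
1-bits at positions (from bit 0 = LSB): 1, 2, 5, 8
Count = 4

Answer: 4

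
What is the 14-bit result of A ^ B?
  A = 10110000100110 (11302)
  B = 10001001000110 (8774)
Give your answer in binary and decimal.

Apply ^ to each column (1 where bits differ):
  10110000100110
^ 10001001000110
----------------
  00111001100000

Answer: 00111001100000 (3680)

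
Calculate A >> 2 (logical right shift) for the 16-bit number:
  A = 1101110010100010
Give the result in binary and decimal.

Logical shift right by 2: drop the bottom 2 bit(s), prepend 2 zero(s) on the left.
  1101110010100010  ->  keep [11011100101000], discard [10], prepend 00
= 0011011100101000

Answer: 0011011100101000 (14120)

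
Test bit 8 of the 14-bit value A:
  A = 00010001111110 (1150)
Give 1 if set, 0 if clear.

Bit 8 is the 9th from the right.
  00010001111110
       ^
That bit is 0.

Answer: 0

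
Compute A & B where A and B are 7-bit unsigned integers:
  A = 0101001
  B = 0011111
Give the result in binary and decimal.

Apply & to each column (1 only where both bits are 1):
  0101001
& 0011111
---------
  0001001

Answer: 0001001 (9)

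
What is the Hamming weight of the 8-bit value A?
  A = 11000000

11000000
1-bits at positions (from bit 0 = LSB): 6, 7
Count = 2

Answer: 2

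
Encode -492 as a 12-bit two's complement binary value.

1. Binary of +492:  000111101100
2. Invert bits:     111000010011
3. Add 1:           111000010100

Answer: 111000010100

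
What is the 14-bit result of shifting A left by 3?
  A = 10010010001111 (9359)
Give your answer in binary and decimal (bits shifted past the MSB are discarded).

Shift left by 3: drop the top 3 bit(s), append 3 zero(s) on the right.
  10010010001111  ->  discard [100], keep [10010001111], append 000
= 10010001111000

Answer: 10010001111000 (9336)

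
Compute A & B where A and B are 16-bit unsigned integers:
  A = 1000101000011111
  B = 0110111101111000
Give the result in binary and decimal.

Apply & to each column (1 only where both bits are 1):
  1000101000011111
& 0110111101111000
------------------
  0000101000011000

Answer: 0000101000011000 (2584)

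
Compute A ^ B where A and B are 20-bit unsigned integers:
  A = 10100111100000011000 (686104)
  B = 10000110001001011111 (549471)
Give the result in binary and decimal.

Apply ^ to each column (1 where bits differ):
  10100111100000011000
^ 10000110001001011111
----------------------
  00100001101001000111

Answer: 00100001101001000111 (137799)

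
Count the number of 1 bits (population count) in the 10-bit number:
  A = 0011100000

0011100000
1-bits at positions (from bit 0 = LSB): 5, 6, 7
Count = 3

Answer: 3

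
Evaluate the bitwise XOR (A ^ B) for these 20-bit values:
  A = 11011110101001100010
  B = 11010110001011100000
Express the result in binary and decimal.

Apply ^ to each column (1 where bits differ):
  11011110101001100010
^ 11010110001011100000
----------------------
  00001000100010000010

Answer: 00001000100010000010 (34946)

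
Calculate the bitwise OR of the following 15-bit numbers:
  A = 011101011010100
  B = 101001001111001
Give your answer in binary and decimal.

Apply | to each column (1 where either bit is 1):
  011101011010100
| 101001001111001
-----------------
  111101011111101

Answer: 111101011111101 (31485)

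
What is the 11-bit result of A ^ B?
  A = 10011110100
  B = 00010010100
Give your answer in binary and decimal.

Apply ^ to each column (1 where bits differ):
  10011110100
^ 00010010100
-------------
  10001100000

Answer: 10001100000 (1120)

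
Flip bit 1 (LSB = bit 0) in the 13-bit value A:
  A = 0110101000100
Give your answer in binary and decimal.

Mask = 1 << 1 = 0000000000010
Bit 1 of A is 0; XOR with the mask flips it to 1.
  0110101000100
^ 0000000000010
---------------
  0110101000110

Answer: 0110101000110 (3398)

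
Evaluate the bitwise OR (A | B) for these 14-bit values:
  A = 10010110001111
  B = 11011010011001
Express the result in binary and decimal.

Apply | to each column (1 where either bit is 1):
  10010110001111
| 11011010011001
----------------
  11011110011111

Answer: 11011110011111 (14239)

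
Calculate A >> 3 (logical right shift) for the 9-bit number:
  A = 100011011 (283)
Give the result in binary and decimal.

Logical shift right by 3: drop the bottom 3 bit(s), prepend 3 zero(s) on the left.
  100011011  ->  keep [100011], discard [011], prepend 000
= 000100011

Answer: 000100011 (35)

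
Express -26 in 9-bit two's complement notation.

1. Binary of +26:  000011010
2. Invert bits:     111100101
3. Add 1:           111100110

Answer: 111100110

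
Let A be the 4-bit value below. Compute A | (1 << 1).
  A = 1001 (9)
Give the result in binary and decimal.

Mask = 1 << 1 = 0010
Bit 1 of A is 0, so OR-ing with the mask flips it to 1.
  1001
| 0010
------
  1011

Answer: 1011 (11)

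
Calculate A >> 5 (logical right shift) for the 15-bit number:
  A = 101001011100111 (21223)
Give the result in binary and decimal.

Logical shift right by 5: drop the bottom 5 bit(s), prepend 5 zero(s) on the left.
  101001011100111  ->  keep [1010010111], discard [00111], prepend 00000
= 000001010010111

Answer: 000001010010111 (663)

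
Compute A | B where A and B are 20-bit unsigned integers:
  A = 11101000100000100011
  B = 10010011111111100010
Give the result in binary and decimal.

Apply | to each column (1 where either bit is 1):
  11101000100000100011
| 10010011111111100010
----------------------
  11111011111111100011

Answer: 11111011111111100011 (1032163)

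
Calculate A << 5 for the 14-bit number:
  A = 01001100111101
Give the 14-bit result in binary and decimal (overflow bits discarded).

Shift left by 5: drop the top 5 bit(s), append 5 zero(s) on the right.
  01001100111101  ->  discard [01001], keep [100111101], append 00000
= 10011110100000

Answer: 10011110100000 (10144)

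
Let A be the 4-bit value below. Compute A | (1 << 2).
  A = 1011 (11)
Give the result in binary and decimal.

Mask = 1 << 2 = 0100
Bit 2 of A is 0, so OR-ing with the mask flips it to 1.
  1011
| 0100
------
  1111

Answer: 1111 (15)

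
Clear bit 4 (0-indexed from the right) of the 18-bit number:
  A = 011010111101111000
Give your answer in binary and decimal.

Mask = ~(1 << 4) = 111111111111101111
Bit 4 of A is 1, so AND-ing with the mask clears it to 0.
  011010111101111000
& 111111111111101111
--------------------
  011010111101101000

Answer: 011010111101101000 (110440)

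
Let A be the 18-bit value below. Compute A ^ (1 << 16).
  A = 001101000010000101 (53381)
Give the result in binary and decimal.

Mask = 1 << 16 = 010000000000000000
Bit 16 of A is 0; XOR with the mask flips it to 1.
  001101000010000101
^ 010000000000000000
--------------------
  011101000010000101

Answer: 011101000010000101 (118917)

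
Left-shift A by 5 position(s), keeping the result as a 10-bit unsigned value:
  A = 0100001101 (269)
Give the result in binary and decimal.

Shift left by 5: drop the top 5 bit(s), append 5 zero(s) on the right.
  0100001101  ->  discard [01000], keep [01101], append 00000
= 0110100000

Answer: 0110100000 (416)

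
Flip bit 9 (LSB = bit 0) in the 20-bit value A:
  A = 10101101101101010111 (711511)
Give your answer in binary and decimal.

Mask = 1 << 9 = 00000000001000000000
Bit 9 of A is 1; XOR with the mask flips it to 0.
  10101101101101010111
^ 00000000001000000000
----------------------
  10101101100101010111

Answer: 10101101100101010111 (710999)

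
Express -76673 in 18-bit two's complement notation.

1. Binary of +76673:  010010101110000001
2. Invert bits:     101101010001111110
3. Add 1:           101101010001111111

Answer: 101101010001111111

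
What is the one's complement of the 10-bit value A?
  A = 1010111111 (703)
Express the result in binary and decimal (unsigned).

Flip each bit (0->1, 1->0):
  1010111111
  0101000000

Answer: 0101000000 (320)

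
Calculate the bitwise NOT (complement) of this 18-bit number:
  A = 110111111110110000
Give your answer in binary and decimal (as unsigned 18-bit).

Flip each bit (0->1, 1->0):
  110111111110110000
  001000000001001111

Answer: 001000000001001111 (32847)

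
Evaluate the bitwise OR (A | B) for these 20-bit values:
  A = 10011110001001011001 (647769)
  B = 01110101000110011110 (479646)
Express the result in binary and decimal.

Apply | to each column (1 where either bit is 1):
  10011110001001011001
| 01110101000110011110
----------------------
  11111111001111011111

Answer: 11111111001111011111 (1045471)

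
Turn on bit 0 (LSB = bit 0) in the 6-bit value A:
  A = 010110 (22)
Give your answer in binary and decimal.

Mask = 1 << 0 = 000001
Bit 0 of A is 0, so OR-ing with the mask flips it to 1.
  010110
| 000001
--------
  010111

Answer: 010111 (23)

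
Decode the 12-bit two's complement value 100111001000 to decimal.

MSB is 1, so the value is negative. Find the magnitude:
1. Invert bits:  011000110111
2. Add 1:        011000111000  = 1592
3. Apply sign:   -1592

Answer: -1592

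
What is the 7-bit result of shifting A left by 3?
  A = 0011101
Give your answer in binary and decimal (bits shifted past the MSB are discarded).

Shift left by 3: drop the top 3 bit(s), append 3 zero(s) on the right.
  0011101  ->  discard [001], keep [1101], append 000
= 1101000

Answer: 1101000 (104)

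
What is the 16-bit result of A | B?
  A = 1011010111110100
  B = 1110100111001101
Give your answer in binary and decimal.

Apply | to each column (1 where either bit is 1):
  1011010111110100
| 1110100111001101
------------------
  1111110111111101

Answer: 1111110111111101 (65021)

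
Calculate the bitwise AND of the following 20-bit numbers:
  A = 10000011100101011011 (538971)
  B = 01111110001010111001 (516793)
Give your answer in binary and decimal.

Apply & to each column (1 only where both bits are 1):
  10000011100101011011
& 01111110001010111001
----------------------
  00000010000000011001

Answer: 00000010000000011001 (8217)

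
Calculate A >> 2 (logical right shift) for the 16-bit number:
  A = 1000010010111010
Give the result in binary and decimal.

Logical shift right by 2: drop the bottom 2 bit(s), prepend 2 zero(s) on the left.
  1000010010111010  ->  keep [10000100101110], discard [10], prepend 00
= 0010000100101110

Answer: 0010000100101110 (8494)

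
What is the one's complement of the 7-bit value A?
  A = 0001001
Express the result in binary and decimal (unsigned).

Flip each bit (0->1, 1->0):
  0001001
  1110110

Answer: 1110110 (118)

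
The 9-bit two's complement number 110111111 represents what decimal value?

MSB is 1, so the value is negative. Find the magnitude:
1. Invert bits:  001000000
2. Add 1:        001000001  = 65
3. Apply sign:   -65

Answer: -65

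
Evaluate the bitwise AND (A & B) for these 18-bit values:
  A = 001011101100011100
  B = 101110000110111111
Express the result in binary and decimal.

Apply & to each column (1 only where both bits are 1):
  001011101100011100
& 101110000110111111
--------------------
  001010000100011100

Answer: 001010000100011100 (41244)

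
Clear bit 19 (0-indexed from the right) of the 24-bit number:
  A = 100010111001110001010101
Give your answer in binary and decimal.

Mask = ~(1 << 19) = 111101111111111111111111
Bit 19 of A is 1, so AND-ing with the mask clears it to 0.
  100010111001110001010101
& 111101111111111111111111
--------------------------
  100000111001110001010101

Answer: 100000111001110001010101 (8625237)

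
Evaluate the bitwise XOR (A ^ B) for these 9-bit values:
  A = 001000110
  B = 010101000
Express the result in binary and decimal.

Apply ^ to each column (1 where bits differ):
  001000110
^ 010101000
-----------
  011101110

Answer: 011101110 (238)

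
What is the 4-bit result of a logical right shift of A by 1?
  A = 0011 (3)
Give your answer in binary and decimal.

Logical shift right by 1: drop the bottom 1 bit(s), prepend 1 zero(s) on the left.
  0011  ->  keep [001], discard [1], prepend 0
= 0001

Answer: 0001 (1)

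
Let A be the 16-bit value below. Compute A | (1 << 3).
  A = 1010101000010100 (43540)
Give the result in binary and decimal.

Mask = 1 << 3 = 0000000000001000
Bit 3 of A is 0, so OR-ing with the mask flips it to 1.
  1010101000010100
| 0000000000001000
------------------
  1010101000011100

Answer: 1010101000011100 (43548)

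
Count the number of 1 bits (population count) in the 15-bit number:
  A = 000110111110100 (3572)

000110111110100
1-bits at positions (from bit 0 = LSB): 2, 4, 5, 6, 7, 8, 10, 11
Count = 8

Answer: 8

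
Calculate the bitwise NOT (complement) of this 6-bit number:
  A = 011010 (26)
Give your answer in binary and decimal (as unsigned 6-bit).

Flip each bit (0->1, 1->0):
  011010
  100101

Answer: 100101 (37)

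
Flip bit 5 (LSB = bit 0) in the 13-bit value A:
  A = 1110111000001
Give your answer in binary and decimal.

Mask = 1 << 5 = 0000000100000
Bit 5 of A is 0; XOR with the mask flips it to 1.
  1110111000001
^ 0000000100000
---------------
  1110111100001

Answer: 1110111100001 (7649)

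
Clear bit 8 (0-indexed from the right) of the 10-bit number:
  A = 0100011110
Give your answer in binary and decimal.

Mask = ~(1 << 8) = 1011111111
Bit 8 of A is 1, so AND-ing with the mask clears it to 0.
  0100011110
& 1011111111
------------
  0000011110

Answer: 0000011110 (30)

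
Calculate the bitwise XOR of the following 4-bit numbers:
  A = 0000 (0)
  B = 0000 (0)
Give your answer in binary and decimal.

Apply ^ to each column (1 where bits differ):
  0000
^ 0000
------
  0000

Answer: 0000 (0)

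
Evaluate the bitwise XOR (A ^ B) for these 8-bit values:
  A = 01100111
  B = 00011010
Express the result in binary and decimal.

Apply ^ to each column (1 where bits differ):
  01100111
^ 00011010
----------
  01111101

Answer: 01111101 (125)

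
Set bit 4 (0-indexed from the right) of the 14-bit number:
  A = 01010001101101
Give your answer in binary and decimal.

Mask = 1 << 4 = 00000000010000
Bit 4 of A is 0, so OR-ing with the mask flips it to 1.
  01010001101101
| 00000000010000
----------------
  01010001111101

Answer: 01010001111101 (5245)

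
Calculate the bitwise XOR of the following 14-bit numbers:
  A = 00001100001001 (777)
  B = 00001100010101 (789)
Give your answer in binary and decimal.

Apply ^ to each column (1 where bits differ):
  00001100001001
^ 00001100010101
----------------
  00000000011100

Answer: 00000000011100 (28)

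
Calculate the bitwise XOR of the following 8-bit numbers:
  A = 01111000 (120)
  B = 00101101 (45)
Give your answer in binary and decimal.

Apply ^ to each column (1 where bits differ):
  01111000
^ 00101101
----------
  01010101

Answer: 01010101 (85)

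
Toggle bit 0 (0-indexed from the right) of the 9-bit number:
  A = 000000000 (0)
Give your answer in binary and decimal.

Mask = 1 << 0 = 000000001
Bit 0 of A is 0; XOR with the mask flips it to 1.
  000000000
^ 000000001
-----------
  000000001

Answer: 000000001 (1)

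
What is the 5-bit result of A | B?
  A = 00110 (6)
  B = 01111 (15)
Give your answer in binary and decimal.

Apply | to each column (1 where either bit is 1):
  00110
| 01111
-------
  01111

Answer: 01111 (15)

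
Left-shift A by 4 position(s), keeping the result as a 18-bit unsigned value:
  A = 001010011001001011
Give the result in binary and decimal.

Shift left by 4: drop the top 4 bit(s), append 4 zero(s) on the right.
  001010011001001011  ->  discard [0010], keep [10011001001011], append 0000
= 100110010010110000

Answer: 100110010010110000 (156848)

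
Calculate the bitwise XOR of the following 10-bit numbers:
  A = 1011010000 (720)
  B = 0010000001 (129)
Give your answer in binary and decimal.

Apply ^ to each column (1 where bits differ):
  1011010000
^ 0010000001
------------
  1001010001

Answer: 1001010001 (593)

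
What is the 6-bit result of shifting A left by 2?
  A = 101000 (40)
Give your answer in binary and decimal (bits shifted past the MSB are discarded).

Shift left by 2: drop the top 2 bit(s), append 2 zero(s) on the right.
  101000  ->  discard [10], keep [1000], append 00
= 100000

Answer: 100000 (32)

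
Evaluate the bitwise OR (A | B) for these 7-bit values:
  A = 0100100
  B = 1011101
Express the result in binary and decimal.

Apply | to each column (1 where either bit is 1):
  0100100
| 1011101
---------
  1111101

Answer: 1111101 (125)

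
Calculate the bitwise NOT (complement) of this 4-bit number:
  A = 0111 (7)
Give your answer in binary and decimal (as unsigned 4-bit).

Flip each bit (0->1, 1->0):
  0111
  1000

Answer: 1000 (8)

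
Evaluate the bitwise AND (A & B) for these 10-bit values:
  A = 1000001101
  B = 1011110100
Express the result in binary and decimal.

Apply & to each column (1 only where both bits are 1):
  1000001101
& 1011110100
------------
  1000000100

Answer: 1000000100 (516)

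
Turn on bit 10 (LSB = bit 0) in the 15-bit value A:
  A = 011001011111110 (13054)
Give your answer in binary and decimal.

Mask = 1 << 10 = 000010000000000
Bit 10 of A is 0, so OR-ing with the mask flips it to 1.
  011001011111110
| 000010000000000
-----------------
  011011011111110

Answer: 011011011111110 (14078)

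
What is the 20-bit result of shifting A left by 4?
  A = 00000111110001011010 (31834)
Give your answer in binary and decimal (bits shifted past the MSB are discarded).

Shift left by 4: drop the top 4 bit(s), append 4 zero(s) on the right.
  00000111110001011010  ->  discard [0000], keep [0111110001011010], append 0000
= 01111100010110100000

Answer: 01111100010110100000 (509344)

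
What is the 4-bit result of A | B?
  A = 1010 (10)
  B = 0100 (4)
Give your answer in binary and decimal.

Apply | to each column (1 where either bit is 1):
  1010
| 0100
------
  1110

Answer: 1110 (14)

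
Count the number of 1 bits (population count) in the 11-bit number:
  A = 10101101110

10101101110
1-bits at positions (from bit 0 = LSB): 1, 2, 3, 5, 6, 8, 10
Count = 7

Answer: 7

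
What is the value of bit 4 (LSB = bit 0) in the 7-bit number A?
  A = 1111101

Bit 4 is the 5th from the right.
  1111101
    ^
That bit is 1.

Answer: 1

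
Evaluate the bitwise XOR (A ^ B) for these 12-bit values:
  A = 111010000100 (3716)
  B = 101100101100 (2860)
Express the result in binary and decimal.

Apply ^ to each column (1 where bits differ):
  111010000100
^ 101100101100
--------------
  010110101000

Answer: 010110101000 (1448)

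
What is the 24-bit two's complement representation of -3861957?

1. Binary of +3861957:  001110101110110111000101
2. Invert bits:     110001010001001000111010
3. Add 1:           110001010001001000111011

Answer: 110001010001001000111011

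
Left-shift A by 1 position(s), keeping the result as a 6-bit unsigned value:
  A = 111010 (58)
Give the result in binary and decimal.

Shift left by 1: drop the top 1 bit(s), append 1 zero(s) on the right.
  111010  ->  discard [1], keep [11010], append 0
= 110100

Answer: 110100 (52)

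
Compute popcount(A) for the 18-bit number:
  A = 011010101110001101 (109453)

011010101110001101
1-bits at positions (from bit 0 = LSB): 0, 2, 3, 7, 8, 9, 11, 13, 15, 16
Count = 10

Answer: 10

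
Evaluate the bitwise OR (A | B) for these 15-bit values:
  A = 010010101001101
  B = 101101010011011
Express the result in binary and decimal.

Apply | to each column (1 where either bit is 1):
  010010101001101
| 101101010011011
-----------------
  111111111011111

Answer: 111111111011111 (32735)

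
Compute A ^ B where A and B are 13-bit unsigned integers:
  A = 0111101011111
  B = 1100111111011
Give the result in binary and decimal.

Apply ^ to each column (1 where bits differ):
  0111101011111
^ 1100111111011
---------------
  1011010100100

Answer: 1011010100100 (5796)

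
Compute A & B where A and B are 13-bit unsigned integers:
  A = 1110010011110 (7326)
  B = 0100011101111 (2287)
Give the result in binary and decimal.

Apply & to each column (1 only where both bits are 1):
  1110010011110
& 0100011101111
---------------
  0100010001110

Answer: 0100010001110 (2190)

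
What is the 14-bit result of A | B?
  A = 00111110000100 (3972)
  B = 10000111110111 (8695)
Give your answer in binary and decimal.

Apply | to each column (1 where either bit is 1):
  00111110000100
| 10000111110111
----------------
  10111111110111

Answer: 10111111110111 (12279)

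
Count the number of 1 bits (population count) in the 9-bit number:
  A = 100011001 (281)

100011001
1-bits at positions (from bit 0 = LSB): 0, 3, 4, 8
Count = 4

Answer: 4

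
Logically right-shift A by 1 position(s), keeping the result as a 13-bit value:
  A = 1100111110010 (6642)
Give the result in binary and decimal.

Logical shift right by 1: drop the bottom 1 bit(s), prepend 1 zero(s) on the left.
  1100111110010  ->  keep [110011111001], discard [0], prepend 0
= 0110011111001

Answer: 0110011111001 (3321)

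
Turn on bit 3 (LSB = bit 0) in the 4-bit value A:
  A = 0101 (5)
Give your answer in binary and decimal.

Mask = 1 << 3 = 1000
Bit 3 of A is 0, so OR-ing with the mask flips it to 1.
  0101
| 1000
------
  1101

Answer: 1101 (13)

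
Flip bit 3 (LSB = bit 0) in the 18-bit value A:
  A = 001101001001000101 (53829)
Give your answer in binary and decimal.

Mask = 1 << 3 = 000000000000001000
Bit 3 of A is 0; XOR with the mask flips it to 1.
  001101001001000101
^ 000000000000001000
--------------------
  001101001001001101

Answer: 001101001001001101 (53837)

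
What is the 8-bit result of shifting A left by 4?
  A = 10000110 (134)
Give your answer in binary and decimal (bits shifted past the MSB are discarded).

Shift left by 4: drop the top 4 bit(s), append 4 zero(s) on the right.
  10000110  ->  discard [1000], keep [0110], append 0000
= 01100000

Answer: 01100000 (96)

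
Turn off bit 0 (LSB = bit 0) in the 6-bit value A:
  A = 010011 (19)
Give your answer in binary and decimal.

Mask = ~(1 << 0) = 111110
Bit 0 of A is 1, so AND-ing with the mask clears it to 0.
  010011
& 111110
--------
  010010

Answer: 010010 (18)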